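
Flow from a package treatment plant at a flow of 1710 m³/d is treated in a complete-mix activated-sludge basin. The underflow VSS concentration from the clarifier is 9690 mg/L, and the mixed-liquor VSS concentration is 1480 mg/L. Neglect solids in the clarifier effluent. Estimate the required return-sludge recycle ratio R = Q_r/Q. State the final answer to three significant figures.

Solids balance on the clarifier gives (1+R)X = R·X_r, so R = X/(X_r − X) = 1480 / (9690 − 1480) = 0.1803.

R ≈ 0.180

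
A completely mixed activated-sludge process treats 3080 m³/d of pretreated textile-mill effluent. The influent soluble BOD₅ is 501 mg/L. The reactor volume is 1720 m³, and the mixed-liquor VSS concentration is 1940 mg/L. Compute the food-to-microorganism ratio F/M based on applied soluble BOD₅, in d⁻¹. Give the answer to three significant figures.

F/M ≈ 0.462 d⁻¹

F/M = Q·S₀ / (V·X) = 3080 × 501 / (1720 × 1940) = 0.4624 g soluble BOD₅·(g VSS·d)⁻¹.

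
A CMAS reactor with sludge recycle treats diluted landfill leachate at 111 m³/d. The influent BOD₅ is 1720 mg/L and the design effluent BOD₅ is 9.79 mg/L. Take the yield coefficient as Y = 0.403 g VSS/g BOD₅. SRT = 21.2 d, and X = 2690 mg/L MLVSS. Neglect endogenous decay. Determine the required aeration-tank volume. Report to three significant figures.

V ≈ 603 m³

With k_d = 0 the design equation reduces to V = Y Q (S₀−S) θ_c / X = 0.403 × 111 × (1720 − 9.79) × 21.2 / 2690 = 602.9 m³.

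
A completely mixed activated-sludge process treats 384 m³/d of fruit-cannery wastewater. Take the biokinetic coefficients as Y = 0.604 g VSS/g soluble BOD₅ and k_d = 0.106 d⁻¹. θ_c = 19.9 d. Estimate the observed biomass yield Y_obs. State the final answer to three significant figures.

Correct the yield for decay: Y_obs = Y/(1 + k_d θ_c) = 0.604 / (1 + 0.106 × 19.9) = 0.604 / 3.109 = 0.1942.

Y_obs ≈ 0.194 g VSS/g soluble BOD₅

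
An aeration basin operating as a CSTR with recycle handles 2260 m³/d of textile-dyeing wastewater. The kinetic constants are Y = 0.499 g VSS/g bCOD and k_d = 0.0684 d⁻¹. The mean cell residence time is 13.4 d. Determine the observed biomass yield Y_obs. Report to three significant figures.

Y_obs ≈ 0.260 g VSS/g bCOD

Y_obs = Y / (1 + k_d θ_c) = 0.499 / (1 + 0.0684 × 13.4) = 0.499 / 1.917 = 0.2604.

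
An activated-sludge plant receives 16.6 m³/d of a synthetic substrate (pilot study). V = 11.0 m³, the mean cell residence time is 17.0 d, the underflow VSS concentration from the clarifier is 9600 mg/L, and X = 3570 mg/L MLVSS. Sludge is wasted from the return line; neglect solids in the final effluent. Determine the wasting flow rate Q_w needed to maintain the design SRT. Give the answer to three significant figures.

Wasting from the return line (neglecting effluent solids): Q_w = V·X / (θ_c·X_r) = 11.00 × 3570 / (17.0 × 9600) = 0.2406 m³/d.

Q_w ≈ 0.241 m³/d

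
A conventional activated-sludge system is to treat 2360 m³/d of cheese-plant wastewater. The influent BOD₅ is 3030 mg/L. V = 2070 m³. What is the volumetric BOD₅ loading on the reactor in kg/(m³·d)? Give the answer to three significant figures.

Applied BOD₅ load per unit volume = Q·S₀/V = (2360 × 3030/1000)/2070 = 3.454 kg BOD₅·m⁻³·d⁻¹.

L_v ≈ 3.45 kg BOD₅/(m³·d)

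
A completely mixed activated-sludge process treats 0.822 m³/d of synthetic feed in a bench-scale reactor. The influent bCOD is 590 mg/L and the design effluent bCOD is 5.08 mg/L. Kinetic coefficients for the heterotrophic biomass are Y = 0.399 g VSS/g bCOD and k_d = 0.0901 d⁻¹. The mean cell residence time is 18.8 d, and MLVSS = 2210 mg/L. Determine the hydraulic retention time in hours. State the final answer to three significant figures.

τ ≈ 17.7 h

From the SRT design equation V = Y Q (S₀−S) θ_c / [X (1 + k_d θ_c)] = 0.399 × 0.822 × (590 − 5.08) × 18.8 / [2210 × (1 + 0.0901 × 18.8)] = 3.61×10^3 / 5953 = 0.6058 m³.
τ = V/Q = 0.6058/0.822 = 0.7370 d, or 17.69 h.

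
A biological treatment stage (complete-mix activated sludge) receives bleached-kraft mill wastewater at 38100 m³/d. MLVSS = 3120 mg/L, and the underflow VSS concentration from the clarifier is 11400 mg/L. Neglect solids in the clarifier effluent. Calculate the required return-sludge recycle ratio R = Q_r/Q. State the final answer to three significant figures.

R = Q_r/Q = X/(X_r − X) = 3120 / (11400 − 3120) = 0.3768.

R ≈ 0.377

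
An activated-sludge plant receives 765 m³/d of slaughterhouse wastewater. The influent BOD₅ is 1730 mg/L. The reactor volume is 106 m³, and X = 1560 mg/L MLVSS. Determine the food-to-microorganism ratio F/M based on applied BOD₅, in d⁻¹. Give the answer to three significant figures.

F/M = Q·S₀ / (V·X) = 765 × 1730 / (106.0 × 1560) = 8.003 g BOD₅·(g VSS·d)⁻¹.

F/M ≈ 8.00 d⁻¹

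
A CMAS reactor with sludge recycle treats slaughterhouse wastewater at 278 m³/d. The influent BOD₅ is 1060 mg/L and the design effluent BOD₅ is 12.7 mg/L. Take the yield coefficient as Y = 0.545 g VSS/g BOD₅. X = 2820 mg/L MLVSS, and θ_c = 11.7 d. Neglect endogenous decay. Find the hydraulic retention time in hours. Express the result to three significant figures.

τ ≈ 56.8 h

V·X = Y·Q·ΔS·θ_c gives V = 0.545 × 278 × (1060 − 12.7) × 11.7 / 2820 = 658.3 m³.
τ = V/Q = 658.3/278 = 2.368 d, or 56.83 h.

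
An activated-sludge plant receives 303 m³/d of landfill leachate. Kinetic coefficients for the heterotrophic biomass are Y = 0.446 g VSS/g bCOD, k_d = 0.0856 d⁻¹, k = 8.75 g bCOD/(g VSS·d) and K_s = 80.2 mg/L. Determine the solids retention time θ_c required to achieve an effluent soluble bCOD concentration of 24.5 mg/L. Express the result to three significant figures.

θ_c ≈ 1.21 d

At the target effluent, Y k S/(K_s+S) = 0.446×8.75×24.5/104.7 = 0.9132 d⁻¹.
θ_c = 1/(μ − k_d) = 1/(0.9132 − 0.0856) = 1/0.8276 = 1.208 d.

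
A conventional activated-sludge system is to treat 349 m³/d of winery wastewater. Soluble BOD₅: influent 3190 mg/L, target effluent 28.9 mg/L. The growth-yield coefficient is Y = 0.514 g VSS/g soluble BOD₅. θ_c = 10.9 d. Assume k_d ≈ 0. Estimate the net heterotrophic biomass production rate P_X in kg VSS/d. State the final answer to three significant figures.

P_X ≈ 567 kg VSS/d

Since k_d ≈ 0, Y_obs = Y = 0.514 g VSS/g soluble BOD₅.
Substrate removed = Q·(S₀ − S) = 349 m³/d × (3190 − 28.9) g/m³ = 1.1×10^6 g/d = 1103 kg/d.
Biomass produced: P_X = Y_obs·Q·ΔS = 0.5140 × 1103 ≈ 567.1 kg VSS/d.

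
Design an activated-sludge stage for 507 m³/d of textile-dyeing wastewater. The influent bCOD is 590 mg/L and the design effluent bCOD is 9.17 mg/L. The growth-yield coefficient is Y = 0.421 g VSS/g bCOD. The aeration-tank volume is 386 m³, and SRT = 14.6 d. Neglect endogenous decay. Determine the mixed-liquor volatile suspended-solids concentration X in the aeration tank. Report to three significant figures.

X = Y·Q·ΔS·θ_c / V = 0.421 × 507 × (590 − 9.17) × 14.6 / 386 = 4689 mg/L.

X ≈ 4690 mg/L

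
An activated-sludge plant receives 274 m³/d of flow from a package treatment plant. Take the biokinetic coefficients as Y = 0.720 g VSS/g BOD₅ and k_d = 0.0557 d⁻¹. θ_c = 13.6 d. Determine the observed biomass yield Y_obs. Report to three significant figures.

Y_obs = Y / (1 + k_d θ_c) = 0.720 / (1 + 0.0557 × 13.6) = 0.720 / 1.758 = 0.4097.

Y_obs ≈ 0.410 g VSS/g BOD₅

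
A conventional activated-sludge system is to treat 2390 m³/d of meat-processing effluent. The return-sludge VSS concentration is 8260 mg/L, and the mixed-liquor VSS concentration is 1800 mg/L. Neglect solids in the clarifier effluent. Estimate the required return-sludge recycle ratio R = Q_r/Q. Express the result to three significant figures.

R ≈ 0.279

R = Q_r/Q = X/(X_r − X) = 1800 / (8260 − 1800) = 0.2786.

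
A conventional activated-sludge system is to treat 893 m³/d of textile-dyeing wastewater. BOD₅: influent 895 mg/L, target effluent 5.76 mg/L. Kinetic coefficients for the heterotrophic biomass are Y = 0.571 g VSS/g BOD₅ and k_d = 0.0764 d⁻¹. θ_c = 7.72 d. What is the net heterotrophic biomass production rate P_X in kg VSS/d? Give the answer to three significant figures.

Observed yield with endogenous decay: Y_obs = Y / (1 + k_d·θ_c) = 0.571 / (1 + 0.0764 × 7.72) = 0.571 / 1.590 = 0.3592 g VSS/g BOD₅.
Substrate removed = Q·(S₀ − S) = 893 m³/d × (895 − 5.76) g/m³ = 7.94×10^5 g/d = 794.1 kg/d.
P_X = Y_obs · Q(S₀ − S) = 0.3592 × 794.1 = 285.2 kg VSS/d.

P_X ≈ 285 kg VSS/d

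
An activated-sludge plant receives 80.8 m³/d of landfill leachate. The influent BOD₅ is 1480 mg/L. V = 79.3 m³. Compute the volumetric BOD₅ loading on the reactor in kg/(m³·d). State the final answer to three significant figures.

Applied BOD₅ load per unit volume = Q·S₀/V = (80.8 × 1480/1000)/79.30 = 1.508 kg BOD₅·m⁻³·d⁻¹.

L_v ≈ 1.51 kg BOD₅/(m³·d)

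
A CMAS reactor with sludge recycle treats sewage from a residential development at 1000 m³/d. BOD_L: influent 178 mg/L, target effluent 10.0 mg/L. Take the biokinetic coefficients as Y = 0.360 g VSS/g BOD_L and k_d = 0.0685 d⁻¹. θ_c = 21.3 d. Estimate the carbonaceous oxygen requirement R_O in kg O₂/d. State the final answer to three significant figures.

R_O ≈ 133 kg O₂/d

The observed yield is Y_obs = Y/(1 + k_d·θ_c) = 0.360 / (1 + 0.0685 × 21.3) = 0.360 / 2.459 = 0.1464 g VSS per g BOD_L removed.
Mass of BOD_L removed per day: Q(S₀ − S) = 1000 × 168.0 g/m³ = 168.0 kg/d.
Net sludge production P_X = 0.1464 × 168.0 = 24.59 kg VSS/d.
R_O = Q·(S₀ − S) − 1.42·P_X = 168.0 − 1.42 × 24.59 = 133.1 kg O₂/d.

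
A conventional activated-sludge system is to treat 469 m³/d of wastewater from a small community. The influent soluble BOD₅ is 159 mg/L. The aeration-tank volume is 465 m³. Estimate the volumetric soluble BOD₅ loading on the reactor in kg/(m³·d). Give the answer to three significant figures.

L_v = Q S₀ / V = 469 × 159 × 10⁻³ / 465.0 = 0.1604 kg/(m³·d).

L_v ≈ 0.160 kg soluble BOD₅/(m³·d)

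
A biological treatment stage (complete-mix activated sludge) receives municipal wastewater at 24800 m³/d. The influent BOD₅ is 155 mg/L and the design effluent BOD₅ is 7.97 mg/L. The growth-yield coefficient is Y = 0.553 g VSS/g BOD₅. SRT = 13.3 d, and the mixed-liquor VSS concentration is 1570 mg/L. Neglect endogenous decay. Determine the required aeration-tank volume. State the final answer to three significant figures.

V ≈ 17100 m³

V·X = Y·Q·ΔS·θ_c gives V = 0.553 × 24800 × (155 − 7.97) × 13.3 / 1570 = 17082 m³.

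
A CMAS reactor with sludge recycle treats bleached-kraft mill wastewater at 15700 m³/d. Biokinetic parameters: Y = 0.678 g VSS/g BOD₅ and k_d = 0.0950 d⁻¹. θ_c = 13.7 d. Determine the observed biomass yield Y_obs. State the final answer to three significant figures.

Observed yield with endogenous decay: Y_obs = Y / (1 + k_d·θ_c) = 0.678 / (1 + 0.0950 × 13.7) = 0.678 / 2.301 = 0.2946 g VSS/g BOD₅.

Y_obs ≈ 0.295 g VSS/g BOD₅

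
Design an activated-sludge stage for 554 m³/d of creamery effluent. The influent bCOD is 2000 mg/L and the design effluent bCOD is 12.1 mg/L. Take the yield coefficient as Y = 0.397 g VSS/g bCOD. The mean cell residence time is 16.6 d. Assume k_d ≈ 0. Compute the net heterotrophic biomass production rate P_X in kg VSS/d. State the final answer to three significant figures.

With endogenous decay neglected, the observed yield equals the true yield: Y_obs = Y = 0.397 g VSS/g bCOD.
Q·(S₀ − S) = 554 × (2000 − 12.1) × 10⁻³ = 1101 kg/d removed.
Biomass produced: P_X = Y_obs·Q·ΔS = 0.3970 × 1101 ≈ 437.2 kg VSS/d.

P_X ≈ 437 kg VSS/d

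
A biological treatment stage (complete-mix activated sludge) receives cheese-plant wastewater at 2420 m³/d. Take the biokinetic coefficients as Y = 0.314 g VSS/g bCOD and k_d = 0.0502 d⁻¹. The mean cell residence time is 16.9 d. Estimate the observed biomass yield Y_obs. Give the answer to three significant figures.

Y_obs ≈ 0.170 g VSS/g bCOD

Correct the yield for decay: Y_obs = Y/(1 + k_d θ_c) = 0.314 / (1 + 0.0502 × 16.9) = 0.314 / 1.848 = 0.1699.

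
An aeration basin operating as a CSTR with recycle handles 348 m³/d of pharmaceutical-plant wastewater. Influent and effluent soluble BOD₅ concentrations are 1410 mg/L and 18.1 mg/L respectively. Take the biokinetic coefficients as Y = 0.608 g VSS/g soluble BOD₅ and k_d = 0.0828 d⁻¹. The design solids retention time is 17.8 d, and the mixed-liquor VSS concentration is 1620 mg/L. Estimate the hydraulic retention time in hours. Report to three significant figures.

Rearranging the biomass balance for a CMAS with decay, V = Y·Q·ΔS·θ_c / [X·(1+k_d θ_c)] = 0.608 × 348 × (1410 − 18.1) × 17.8 / [1620 × (1 + 0.0828 × 17.8)] = 5.24×10^6 / 4008 = 1308 m³.
HRT = V/Q = 1308 m³ / 348 m³·d⁻¹ = 3.759 d × 24 = 90.21 h.

τ ≈ 90.2 h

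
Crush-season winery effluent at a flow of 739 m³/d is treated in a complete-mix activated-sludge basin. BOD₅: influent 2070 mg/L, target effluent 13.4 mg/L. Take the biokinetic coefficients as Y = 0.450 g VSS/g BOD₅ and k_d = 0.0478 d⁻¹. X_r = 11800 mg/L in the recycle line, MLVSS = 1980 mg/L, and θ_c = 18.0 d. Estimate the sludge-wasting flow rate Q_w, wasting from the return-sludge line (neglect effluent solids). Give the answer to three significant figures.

Q_w ≈ 31.2 m³/d

From the SRT design equation V = Y Q (S₀−S) θ_c / [X (1 + k_d θ_c)] = 0.450 × 739 × (2070 − 13.4) × 18.0 / [1980 × (1 + 0.0478 × 18.0)] = 1.23×10^7 / 3684 = 3342 m³.
θ_c = V·X/(Q_w·X_r) when wasting from the recycle, so Q_w = V·X/(θ_c·X_r) = 3342 × 1980 / (18.0 × 11800) = 31.15 m³/d.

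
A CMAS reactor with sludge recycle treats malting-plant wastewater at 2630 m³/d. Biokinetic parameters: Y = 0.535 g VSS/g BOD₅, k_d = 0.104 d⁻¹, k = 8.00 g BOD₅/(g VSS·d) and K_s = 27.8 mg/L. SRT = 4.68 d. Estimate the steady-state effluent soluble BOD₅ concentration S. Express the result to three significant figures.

S ≈ 2.23 mg/L

Effluent substrate depends only on kinetics and SRT: S = K_s(1 + k_d θ_c) / [θ_c(Yk − k_d) − 1] = 27.8 × (1 + 0.104 × 4.68) / [4.68 × (0.535 × 8.00 − 0.104) − 1] = 41.33 / 18.54 = 2.229 mg/L.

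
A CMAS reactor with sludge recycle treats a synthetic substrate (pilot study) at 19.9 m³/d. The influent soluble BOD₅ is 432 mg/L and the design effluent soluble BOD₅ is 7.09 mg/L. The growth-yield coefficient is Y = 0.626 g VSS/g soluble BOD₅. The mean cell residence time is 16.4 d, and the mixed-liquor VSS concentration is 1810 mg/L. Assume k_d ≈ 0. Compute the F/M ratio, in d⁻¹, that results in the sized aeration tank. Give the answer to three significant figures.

F/M ≈ 0.0990 d⁻¹

With k_d = 0 the design equation reduces to V = Y Q (S₀−S) θ_c / X = 0.626 × 19.9 × (432 − 7.09) × 16.4 / 1810 = 47.96 m³.
Food-to-microorganism ratio F/M = Q S₀ / (V X) = 19.9 × 432 / (47.96 × 1810) = 0.09903 d⁻¹.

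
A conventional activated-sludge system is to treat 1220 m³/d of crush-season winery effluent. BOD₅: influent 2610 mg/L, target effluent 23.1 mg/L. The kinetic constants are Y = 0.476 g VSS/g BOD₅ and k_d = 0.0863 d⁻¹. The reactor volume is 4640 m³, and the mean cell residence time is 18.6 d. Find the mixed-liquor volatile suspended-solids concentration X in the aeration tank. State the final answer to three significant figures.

X ≈ 2310 mg/L

From V·X·(1 + k_d·θ_c) = Y·Q·(S₀ − S)·θ_c: X = 0.476 × 1220 × (2610 − 23.1) × 18.6 / [4640 × (1 + 0.0863 × 18.6)] = 2312 mg/L.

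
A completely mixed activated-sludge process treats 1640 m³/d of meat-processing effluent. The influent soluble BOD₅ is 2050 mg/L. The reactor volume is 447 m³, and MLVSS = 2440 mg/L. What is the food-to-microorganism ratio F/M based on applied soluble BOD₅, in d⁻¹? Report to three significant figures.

F/M ≈ 3.08 d⁻¹

F/M = applied load / biomass = Q·S₀/(V·X) = 1640 × 2050 / (447.0 × 2440) = 3.082 d⁻¹.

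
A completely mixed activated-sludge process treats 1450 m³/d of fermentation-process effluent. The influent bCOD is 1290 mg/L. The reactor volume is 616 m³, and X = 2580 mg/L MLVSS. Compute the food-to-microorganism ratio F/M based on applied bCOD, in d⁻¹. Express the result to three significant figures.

F/M = applied load / biomass = Q·S₀/(V·X) = 1450 × 1290 / (616.0 × 2580) = 1.177 d⁻¹.

F/M ≈ 1.18 d⁻¹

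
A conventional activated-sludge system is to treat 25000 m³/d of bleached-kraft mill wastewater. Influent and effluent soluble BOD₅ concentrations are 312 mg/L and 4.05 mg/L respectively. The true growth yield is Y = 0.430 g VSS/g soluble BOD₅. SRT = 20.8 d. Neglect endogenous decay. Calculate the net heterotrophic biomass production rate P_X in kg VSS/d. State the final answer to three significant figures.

P_X ≈ 3310 kg VSS/d

With endogenous decay neglected, the observed yield equals the true yield: Y_obs = Y = 0.430 g VSS/g soluble BOD₅.
ΔS = 312 − 4.05 = 307.9 mg/L, so the substrate removal rate is 25000 × 307.9/1000 = 7699 kg soluble BOD₅/d.
Net biomass production P_X = Y_obs × Q·(S₀ − S) = 0.4300 × 7699 = 3310 kg VSS/d.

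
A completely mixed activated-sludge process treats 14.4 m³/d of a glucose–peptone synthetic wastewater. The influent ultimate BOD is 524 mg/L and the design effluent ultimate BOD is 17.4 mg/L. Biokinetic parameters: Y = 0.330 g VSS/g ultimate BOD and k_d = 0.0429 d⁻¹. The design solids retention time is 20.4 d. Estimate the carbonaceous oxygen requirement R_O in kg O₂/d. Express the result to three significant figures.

Correct the yield for decay: Y_obs = Y/(1 + k_d θ_c) = 0.330 / (1 + 0.0429 × 20.4) = 0.330 / 1.875 = 0.1760.
Mass of ultimate BOD removed per day: Q(S₀ − S) = 14.4 × 506.6 g/m³ = 7.295 kg/d.
P_X = Y_obs·Q·(S₀ − S) = 0.1760 × 7.295 = 1.284 kg VSS/d.
R_O = Q·(S₀ − S) − 1.42·P_X = 7.295 − 1.42 × 1.284 = 5.472 kg O₂/d.

R_O ≈ 5.47 kg O₂/d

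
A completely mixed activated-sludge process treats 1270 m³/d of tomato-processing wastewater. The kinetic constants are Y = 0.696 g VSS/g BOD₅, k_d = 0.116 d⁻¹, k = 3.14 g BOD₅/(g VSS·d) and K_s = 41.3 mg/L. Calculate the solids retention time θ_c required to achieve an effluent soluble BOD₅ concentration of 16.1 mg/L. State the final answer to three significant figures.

At the target effluent, Y k S/(K_s+S) = 0.696×3.14×16.1/57.40 = 0.6130 d⁻¹.
θ_c = 1/(μ − k_d) = 1/(0.6130 − 0.116) = 1/0.4970 = 2.012 d.

θ_c ≈ 2.01 d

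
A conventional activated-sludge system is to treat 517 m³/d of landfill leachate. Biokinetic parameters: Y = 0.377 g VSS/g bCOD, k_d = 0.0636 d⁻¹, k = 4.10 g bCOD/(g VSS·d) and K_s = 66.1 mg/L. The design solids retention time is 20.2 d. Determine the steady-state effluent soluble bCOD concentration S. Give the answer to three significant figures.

From the Monod/SRT balance for a CMAS, S = K_s·(1+k_d θ_c)/[θ_c·(Y k − k_d) − 1] = 66.1 × (1 + 0.0636 × 20.2) / [20.2 × (0.377 × 4.10 − 0.0636) − 1] = 151.0 / 28.94 = 5.219 mg/L.

S ≈ 5.22 mg/L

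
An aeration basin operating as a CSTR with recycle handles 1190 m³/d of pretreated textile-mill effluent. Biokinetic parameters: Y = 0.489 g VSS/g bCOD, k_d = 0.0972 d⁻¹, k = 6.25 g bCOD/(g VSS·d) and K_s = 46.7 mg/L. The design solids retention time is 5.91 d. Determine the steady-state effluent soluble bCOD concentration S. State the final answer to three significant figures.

For a completely mixed reactor with recycle the Lawrence–McCarty relation gives S = K_s·(1 + k_d·θ_c) / [θ_c·(Y·k − k_d) − 1] = 46.7 × (1 + 0.0972 × 5.91) / [5.91 × (0.489 × 6.25 − 0.0972) − 1] = 73.53 / 16.49 = 4.459 mg/L.

S ≈ 4.46 mg/L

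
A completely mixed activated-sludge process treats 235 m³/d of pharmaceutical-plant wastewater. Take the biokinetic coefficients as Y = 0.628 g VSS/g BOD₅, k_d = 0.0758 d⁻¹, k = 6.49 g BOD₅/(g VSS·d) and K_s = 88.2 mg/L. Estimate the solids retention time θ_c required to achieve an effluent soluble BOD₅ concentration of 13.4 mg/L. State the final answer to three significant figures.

At the target effluent, Y k S/(K_s+S) = 0.628×6.49×13.4/101.6 = 0.5375 d⁻¹.
Then 1/θ_c = μ − k_d = 0.5375 − 0.0758 = 0.4617 d⁻¹, giving θ_c = 2.166 d.

θ_c ≈ 2.17 d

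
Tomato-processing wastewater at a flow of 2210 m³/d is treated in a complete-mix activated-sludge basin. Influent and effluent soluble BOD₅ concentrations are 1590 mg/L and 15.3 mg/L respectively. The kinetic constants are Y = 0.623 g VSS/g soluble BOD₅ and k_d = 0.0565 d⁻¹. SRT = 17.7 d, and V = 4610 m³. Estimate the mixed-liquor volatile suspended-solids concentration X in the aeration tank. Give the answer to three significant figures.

Solving the biomass balance for X: X = Y Q (S₀−S) θ_c / [V (1+k_d θ_c)] = 0.623 × 2210 × (1590 − 15.3) × 17.7 / [4610 × (1 + 0.0565 × 17.7)] = 4162 mg/L.

X ≈ 4160 mg/L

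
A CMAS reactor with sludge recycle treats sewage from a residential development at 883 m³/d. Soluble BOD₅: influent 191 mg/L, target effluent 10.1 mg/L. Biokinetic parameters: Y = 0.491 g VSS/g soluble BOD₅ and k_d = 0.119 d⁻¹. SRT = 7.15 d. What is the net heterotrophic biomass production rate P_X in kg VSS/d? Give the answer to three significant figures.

P_X ≈ 42.4 kg VSS/d

Y_obs = Y / (1 + k_d θ_c) = 0.491 / (1 + 0.119 × 7.15) = 0.491 / 1.851 = 0.2653.
ΔS = 191 − 10.1 = 180.9 mg/L, so the substrate removal rate is 883 × 180.9/1000 = 159.7 kg soluble BOD₅/d.
Biomass produced: P_X = Y_obs·Q·ΔS = 0.2653 × 159.7 ≈ 42.37 kg VSS/d.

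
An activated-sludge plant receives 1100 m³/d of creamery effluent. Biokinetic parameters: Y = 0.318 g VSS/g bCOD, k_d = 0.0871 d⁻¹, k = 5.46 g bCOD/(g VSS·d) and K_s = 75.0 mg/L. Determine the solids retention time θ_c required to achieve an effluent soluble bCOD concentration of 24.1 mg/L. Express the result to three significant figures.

θ_c ≈ 2.98 d

Specific growth rate at S = 24.1 mg/L: μ = YkS/(K_s+S) = 0.318·5.46·24.1/(75.0+24.1) = 0.4222 d⁻¹.
Then 1/θ_c = μ − k_d = 0.4222 − 0.0871 = 0.3351 d⁻¹, giving θ_c = 2.984 d.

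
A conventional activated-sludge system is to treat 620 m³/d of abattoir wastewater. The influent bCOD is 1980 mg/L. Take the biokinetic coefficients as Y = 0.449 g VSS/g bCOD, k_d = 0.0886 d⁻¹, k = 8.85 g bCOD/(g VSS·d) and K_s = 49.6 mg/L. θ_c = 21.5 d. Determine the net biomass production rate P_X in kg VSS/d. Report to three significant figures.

For a completely mixed reactor with recycle the Lawrence–McCarty relation gives S = K_s·(1 + k_d·θ_c) / [θ_c·(Y·k − k_d) − 1] = 49.6 × (1 + 0.0886 × 21.5) / [21.5 × (0.449 × 8.85 − 0.0886) − 1] = 144.1 / 82.53 = 1.746 mg/L.
Y_obs = Y / (1 + k_d θ_c) = 0.449 / (1 + 0.0886 × 21.5) = 0.449 / 2.905 = 0.1546.
Mass of bCOD removed per day: Q(S₀ − S) = 620 × 1978 g/m³ = 1227 kg/d.
Biomass produced: P_X = Y_obs·Q·ΔS = 0.1546 × 1227 ≈ 189.6 kg VSS/d.

P_X ≈ 190 kg VSS/d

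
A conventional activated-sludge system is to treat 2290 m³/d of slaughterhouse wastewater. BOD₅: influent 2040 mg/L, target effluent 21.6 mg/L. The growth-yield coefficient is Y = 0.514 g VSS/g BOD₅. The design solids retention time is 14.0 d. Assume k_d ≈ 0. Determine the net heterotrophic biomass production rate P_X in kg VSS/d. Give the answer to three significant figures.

P_X ≈ 2380 kg VSS/d

With endogenous decay neglected, the observed yield equals the true yield: Y_obs = Y = 0.514 g VSS/g BOD₅.
Substrate removed = Q·(S₀ − S) = 2290 m³/d × (2040 − 21.6) g/m³ = 4.62×10^6 g/d = 4622 kg/d.
Net biomass production P_X = Y_obs × Q·(S₀ − S) = 0.5140 × 4622 = 2376 kg VSS/d.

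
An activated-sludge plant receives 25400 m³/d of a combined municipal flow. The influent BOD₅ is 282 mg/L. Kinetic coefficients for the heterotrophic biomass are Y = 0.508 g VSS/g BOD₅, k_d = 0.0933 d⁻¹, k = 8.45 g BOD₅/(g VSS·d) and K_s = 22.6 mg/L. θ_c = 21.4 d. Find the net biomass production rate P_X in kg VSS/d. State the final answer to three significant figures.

For a completely mixed reactor with recycle the Lawrence–McCarty relation gives S = K_s·(1 + k_d·θ_c) / [θ_c·(Y·k − k_d) − 1] = 22.6 × (1 + 0.0933 × 21.4) / [21.4 × (0.508 × 8.45 − 0.0933) − 1] = 67.72 / 88.87 = 0.7621 mg/L.
The observed yield is Y_obs = Y/(1 + k_d·θ_c) = 0.508 / (1 + 0.0933 × 21.4) = 0.508 / 2.997 = 0.1695 g VSS per g BOD₅ removed.
ΔS = 282 − 0.762 = 281.2 mg/L, so the substrate removal rate is 25400 × 281.2/1000 = 7143 kg BOD₅/d.
Net biomass production P_X = Y_obs × Q·(S₀ − S) = 0.1695 × 7143 = 1211 kg VSS/d.

P_X ≈ 1210 kg VSS/d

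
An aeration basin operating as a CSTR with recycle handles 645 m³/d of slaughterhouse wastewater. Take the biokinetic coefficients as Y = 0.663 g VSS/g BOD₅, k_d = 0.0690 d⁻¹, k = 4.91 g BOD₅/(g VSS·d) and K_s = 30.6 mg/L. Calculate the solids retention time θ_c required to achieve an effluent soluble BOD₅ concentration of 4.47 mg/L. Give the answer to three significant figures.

At the target effluent, Y k S/(K_s+S) = 0.663×4.91×4.47/35.07 = 0.4149 d⁻¹.
1/θ_c = 0.4149 − 0.0690 = 0.3459 d⁻¹, so θ_c = 2.891 d.

θ_c ≈ 2.89 d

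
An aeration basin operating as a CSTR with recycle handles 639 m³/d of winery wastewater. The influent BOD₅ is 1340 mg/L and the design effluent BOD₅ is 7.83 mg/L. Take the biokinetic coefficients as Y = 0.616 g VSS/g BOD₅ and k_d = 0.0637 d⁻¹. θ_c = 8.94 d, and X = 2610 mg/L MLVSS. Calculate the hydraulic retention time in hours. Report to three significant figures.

Steady-state biomass mass balance: V·X·(1 + k_d·θ_c) = Y·Q·(S₀ − S)·θ_c, so V = 0.616 × 639 × (1340 − 7.83) × 8.94 / [2610 × (1 + 0.0637 × 8.94)] = 4.69×10^6 / 4096 = 1144 m³.
Hydraulic retention time τ = V/Q = 1144 / 639 = 1.791 d = 42.98 h.

τ ≈ 43.0 h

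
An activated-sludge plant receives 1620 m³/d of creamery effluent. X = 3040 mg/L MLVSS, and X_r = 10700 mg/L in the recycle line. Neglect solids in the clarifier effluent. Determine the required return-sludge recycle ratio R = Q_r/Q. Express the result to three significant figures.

R ≈ 0.397

Solids balance on the clarifier gives (1+R)X = R·X_r, so R = X/(X_r − X) = 3040 / (10700 − 3040) = 0.3969.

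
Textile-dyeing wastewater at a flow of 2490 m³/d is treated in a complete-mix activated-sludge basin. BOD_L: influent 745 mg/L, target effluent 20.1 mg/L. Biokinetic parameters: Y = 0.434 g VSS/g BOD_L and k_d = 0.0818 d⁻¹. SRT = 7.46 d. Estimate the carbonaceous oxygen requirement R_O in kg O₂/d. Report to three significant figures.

R_O ≈ 1110 kg O₂/d

Y_obs = Y / (1 + k_d θ_c) = 0.434 / (1 + 0.0818 × 7.46) = 0.434 / 1.610 = 0.2695.
Substrate removed = Q·(S₀ − S) = 2490 m³/d × (745 − 20.1) g/m³ = 1.81×10^6 g/d = 1805 kg/d.
P_X = Y_obs·Q·(S₀ − S) = 0.2695 × 1805 = 486.5 kg VSS/d.
Carbonaceous O₂ demand = substrate oxidised − cell-mass equivalent = 1805 − 1.42 × 486.5 = 1114 kg O₂/d.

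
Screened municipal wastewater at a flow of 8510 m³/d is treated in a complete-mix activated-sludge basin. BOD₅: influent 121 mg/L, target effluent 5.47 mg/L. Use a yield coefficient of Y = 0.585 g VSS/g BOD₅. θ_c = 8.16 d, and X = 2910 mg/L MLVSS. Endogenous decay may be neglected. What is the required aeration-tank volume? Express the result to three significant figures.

V ≈ 1610 m³

Biomass mass balance (decay neglected): V·X = Y·Q·(S₀ − S)·θ_c, so V = 0.585 × 8510 × (121 − 5.47) × 8.16 / 2910 = 1613 m³.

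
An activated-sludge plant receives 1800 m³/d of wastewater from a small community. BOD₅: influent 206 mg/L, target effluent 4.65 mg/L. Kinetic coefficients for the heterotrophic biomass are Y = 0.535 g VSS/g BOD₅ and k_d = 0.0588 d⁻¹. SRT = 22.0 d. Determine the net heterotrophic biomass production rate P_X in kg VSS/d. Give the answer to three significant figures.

Correct the yield for decay: Y_obs = Y/(1 + k_d θ_c) = 0.535 / (1 + 0.0588 × 22.0) = 0.535 / 2.294 = 0.2333.
Mass of BOD₅ removed per day: Q(S₀ − S) = 1800 × 201.3 g/m³ = 362.4 kg/d.
P_X = Y_obs · Q(S₀ − S) = 0.2333 × 362.4 = 84.54 kg VSS/d.

P_X ≈ 84.5 kg VSS/d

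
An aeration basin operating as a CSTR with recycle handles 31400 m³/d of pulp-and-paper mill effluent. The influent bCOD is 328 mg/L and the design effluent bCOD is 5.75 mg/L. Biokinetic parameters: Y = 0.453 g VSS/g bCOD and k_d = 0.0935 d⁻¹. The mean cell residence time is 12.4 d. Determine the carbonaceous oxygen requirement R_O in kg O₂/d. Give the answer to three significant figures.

The observed yield is Y_obs = Y/(1 + k_d·θ_c) = 0.453 / (1 + 0.0935 × 12.4) = 0.453 / 2.159 = 0.2098 g VSS per g bCOD removed.
Substrate removed = Q·(S₀ − S) = 31400 m³/d × (328 − 5.75) g/m³ = 1.01×10^7 g/d = 10119 kg/d.
P_X = Y_obs·Q·(S₀ − S) = 0.2098 × 10119 = 2123 kg VSS/d.
R_O = Q·ΔS − 1.42 P_X = 10119 − 3014 = 7104 kg O₂/d.

R_O ≈ 7100 kg O₂/d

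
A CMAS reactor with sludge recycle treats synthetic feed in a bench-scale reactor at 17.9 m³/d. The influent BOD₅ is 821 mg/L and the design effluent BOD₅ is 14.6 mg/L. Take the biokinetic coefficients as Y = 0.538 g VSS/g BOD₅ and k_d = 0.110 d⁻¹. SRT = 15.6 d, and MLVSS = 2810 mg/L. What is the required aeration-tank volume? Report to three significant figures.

From the SRT design equation V = Y Q (S₀−S) θ_c / [X (1 + k_d θ_c)] = 0.538 × 17.9 × (821 − 14.6) × 15.6 / [2810 × (1 + 0.110 × 15.6)] = 1.21×10^5 / 7632 = 15.87 m³.

V ≈ 15.9 m³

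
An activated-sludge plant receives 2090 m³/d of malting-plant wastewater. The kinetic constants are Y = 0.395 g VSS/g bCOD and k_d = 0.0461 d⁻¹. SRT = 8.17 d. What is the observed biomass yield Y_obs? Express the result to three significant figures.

The observed yield is Y_obs = Y/(1 + k_d·θ_c) = 0.395 / (1 + 0.0461 × 8.17) = 0.395 / 1.377 = 0.2869 g VSS per g bCOD removed.

Y_obs ≈ 0.287 g VSS/g bCOD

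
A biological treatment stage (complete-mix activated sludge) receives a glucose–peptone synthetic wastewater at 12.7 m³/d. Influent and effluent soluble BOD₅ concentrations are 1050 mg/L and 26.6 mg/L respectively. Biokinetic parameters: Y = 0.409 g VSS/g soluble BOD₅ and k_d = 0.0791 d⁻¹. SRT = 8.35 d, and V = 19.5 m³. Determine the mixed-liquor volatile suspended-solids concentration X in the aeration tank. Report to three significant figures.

X ≈ 1370 mg/L

Solving the biomass balance for X: X = Y Q (S₀−S) θ_c / [V (1+k_d θ_c)] = 0.409 × 12.7 × (1050 − 26.6) × 8.35 / [19.5 × (1 + 0.0791 × 8.35)] = 1371 mg/L.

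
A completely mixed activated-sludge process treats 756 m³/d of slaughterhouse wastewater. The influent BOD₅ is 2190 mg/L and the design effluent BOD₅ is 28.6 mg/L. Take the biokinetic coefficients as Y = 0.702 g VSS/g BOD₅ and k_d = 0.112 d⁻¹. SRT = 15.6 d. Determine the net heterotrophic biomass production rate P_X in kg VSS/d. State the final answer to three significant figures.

P_X ≈ 418 kg VSS/d

Observed yield with endogenous decay: Y_obs = Y / (1 + k_d·θ_c) = 0.702 / (1 + 0.112 × 15.6) = 0.702 / 2.747 = 0.2555 g VSS/g BOD₅.
ΔS = 2190 − 28.6 = 2161 mg/L, so the substrate removal rate is 756 × 2161/1000 = 1634 kg BOD₅/d.
So the net sludge growth is P_X = 0.2555 × 1634 = 417.5 kg VSS/d.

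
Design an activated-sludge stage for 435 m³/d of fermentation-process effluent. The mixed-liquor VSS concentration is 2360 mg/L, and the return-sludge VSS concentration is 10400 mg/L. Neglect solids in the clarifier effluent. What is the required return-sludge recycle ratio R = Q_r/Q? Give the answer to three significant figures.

R = Q_r/Q = X/(X_r − X) = 2360 / (10400 − 2360) = 0.2935.

R ≈ 0.294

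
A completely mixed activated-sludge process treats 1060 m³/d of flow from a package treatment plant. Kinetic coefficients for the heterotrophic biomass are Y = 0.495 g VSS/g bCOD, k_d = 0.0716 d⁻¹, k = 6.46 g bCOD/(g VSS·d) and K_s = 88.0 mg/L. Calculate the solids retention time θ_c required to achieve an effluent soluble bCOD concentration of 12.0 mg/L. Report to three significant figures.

θ_c ≈ 3.20 d

From 1/θ_c = Y·k·S/(K_s + S) − k_d: Y·k·S/(K_s+S) = 0.495 × 6.46 × 12.0 / (88.0 + 12.0) = 0.3837 d⁻¹.
θ_c = 1/(μ − k_d) = 1/(0.3837 − 0.0716) = 1/0.3121 = 3.204 d.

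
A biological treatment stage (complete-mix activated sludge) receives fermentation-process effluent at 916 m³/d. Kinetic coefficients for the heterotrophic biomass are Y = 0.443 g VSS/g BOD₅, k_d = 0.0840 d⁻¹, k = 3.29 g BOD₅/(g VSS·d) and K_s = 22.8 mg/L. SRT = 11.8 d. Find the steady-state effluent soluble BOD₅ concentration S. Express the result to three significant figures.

For a completely mixed reactor with recycle the Lawrence–McCarty relation gives S = K_s·(1 + k_d·θ_c) / [θ_c·(Y·k − k_d) − 1] = 22.8 × (1 + 0.0840 × 11.8) / [11.8 × (0.443 × 3.29 − 0.0840) − 1] = 45.40 / 15.21 = 2.985 mg/L.

S ≈ 2.99 mg/L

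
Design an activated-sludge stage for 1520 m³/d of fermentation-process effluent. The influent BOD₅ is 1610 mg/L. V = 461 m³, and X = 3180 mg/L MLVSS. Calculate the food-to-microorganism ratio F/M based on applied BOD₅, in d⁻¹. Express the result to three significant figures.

F/M = Q·S₀ / (V·X) = 1520 × 1610 / (461.0 × 3180) = 1.669 g BOD₅·(g VSS·d)⁻¹.

F/M ≈ 1.67 d⁻¹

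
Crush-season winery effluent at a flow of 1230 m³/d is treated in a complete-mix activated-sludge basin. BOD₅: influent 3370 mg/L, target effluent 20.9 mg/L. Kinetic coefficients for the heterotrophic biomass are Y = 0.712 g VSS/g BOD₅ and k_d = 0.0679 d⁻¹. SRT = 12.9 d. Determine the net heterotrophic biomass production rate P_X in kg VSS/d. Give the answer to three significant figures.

Correct the yield for decay: Y_obs = Y/(1 + k_d θ_c) = 0.712 / (1 + 0.0679 × 12.9) = 0.712 / 1.876 = 0.3795.
Q·(S₀ − S) = 1230 × (3370 − 20.9) × 10⁻³ = 4119 kg/d removed.
P_X = Y_obs · Q(S₀ − S) = 0.3795 × 4119 = 1564 kg VSS/d.

P_X ≈ 1560 kg VSS/d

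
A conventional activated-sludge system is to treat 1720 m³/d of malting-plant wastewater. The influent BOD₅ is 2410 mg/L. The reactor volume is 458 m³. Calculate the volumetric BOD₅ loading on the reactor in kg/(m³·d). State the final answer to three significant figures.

L_v ≈ 9.05 kg BOD₅/(m³·d)

Applied BOD₅ load per unit volume = Q·S₀/V = (1720 × 2410/1000)/458.0 = 9.051 kg BOD₅·m⁻³·d⁻¹.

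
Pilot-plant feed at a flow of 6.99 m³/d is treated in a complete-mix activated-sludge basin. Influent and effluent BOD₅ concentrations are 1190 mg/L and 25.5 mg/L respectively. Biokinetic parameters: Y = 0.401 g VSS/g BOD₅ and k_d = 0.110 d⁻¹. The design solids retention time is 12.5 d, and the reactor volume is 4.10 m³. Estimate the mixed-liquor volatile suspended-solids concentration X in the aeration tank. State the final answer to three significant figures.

X = Y·Q·ΔS·θ_c / [V·(1 + k_d θ_c)] = 0.401 × 6.99 × (1190 − 25.5) × 12.5 / [4.10 × (1 + 0.110 × 12.5)] = 4190 mg/L.

X ≈ 4190 mg/L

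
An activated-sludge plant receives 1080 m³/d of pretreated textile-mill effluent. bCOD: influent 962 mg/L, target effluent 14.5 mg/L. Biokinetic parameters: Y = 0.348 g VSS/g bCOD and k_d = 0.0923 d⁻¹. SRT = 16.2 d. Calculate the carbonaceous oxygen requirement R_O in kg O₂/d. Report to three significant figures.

R_O ≈ 821 kg O₂/d

Y_obs = Y / (1 + k_d θ_c) = 0.348 / (1 + 0.0923 × 16.2) = 0.348 / 2.495 = 0.1395.
ΔS = 962 − 14.5 = 947.5 mg/L, so the substrate removal rate is 1080 × 947.5/1000 = 1023 kg bCOD/d.
P_X = Y_obs·Q·(S₀ − S) = 0.1395 × 1023 = 142.7 kg VSS/d.
R_O = Q·(S₀ − S) − 1.42·P_X = 1023 − 1.42 × 142.7 = 820.6 kg O₂/d.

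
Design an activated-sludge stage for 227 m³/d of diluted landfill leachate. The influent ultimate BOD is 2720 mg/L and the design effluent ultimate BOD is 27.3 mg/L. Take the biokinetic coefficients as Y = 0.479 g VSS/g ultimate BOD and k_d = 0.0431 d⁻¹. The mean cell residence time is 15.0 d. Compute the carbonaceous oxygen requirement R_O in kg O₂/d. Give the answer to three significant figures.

Observed yield with endogenous decay: Y_obs = Y / (1 + k_d·θ_c) = 0.479 / (1 + 0.0431 × 15.0) = 0.479 / 1.647 = 0.2909 g VSS/g ultimate BOD.
ΔS = 2720 − 27.3 = 2693 mg/L, so the substrate removal rate is 227 × 2693/1000 = 611.2 kg ultimate BOD/d.
P_X = Y_obs·Q·(S₀ − S) = 0.2909 × 611.2 = 177.8 kg VSS/d.
R_O = Q·ΔS − 1.42 P_X = 611.2 − 252.5 = 358.7 kg O₂/d.

R_O ≈ 359 kg O₂/d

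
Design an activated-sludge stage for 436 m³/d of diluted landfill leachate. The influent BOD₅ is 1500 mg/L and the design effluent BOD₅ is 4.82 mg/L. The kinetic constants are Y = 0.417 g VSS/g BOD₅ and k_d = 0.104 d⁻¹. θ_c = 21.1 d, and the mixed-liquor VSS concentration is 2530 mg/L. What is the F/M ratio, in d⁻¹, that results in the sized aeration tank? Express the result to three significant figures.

F/M ≈ 0.364 d⁻¹

Steady-state biomass mass balance: V·X·(1 + k_d·θ_c) = Y·Q·(S₀ − S)·θ_c, so V = 0.417 × 436 × (1500 − 4.82) × 21.1 / [2530 × (1 + 0.104 × 21.1)] = 5.74×10^6 / 8082 = 709.7 m³.
F/M = applied load / biomass = Q·S₀/(V·X) = 436 × 1500 / (709.7 × 2530) = 0.3642 d⁻¹.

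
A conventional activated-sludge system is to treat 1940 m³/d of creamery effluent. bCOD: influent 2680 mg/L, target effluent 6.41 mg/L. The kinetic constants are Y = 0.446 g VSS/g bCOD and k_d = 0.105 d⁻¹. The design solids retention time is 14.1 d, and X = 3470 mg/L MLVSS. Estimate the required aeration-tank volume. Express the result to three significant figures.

V ≈ 3790 m³

From the SRT design equation V = Y Q (S₀−S) θ_c / [X (1 + k_d θ_c)] = 0.446 × 1940 × (2680 − 6.41) × 14.1 / [3470 × (1 + 0.105 × 14.1)] = 3.26×10^7 / 8607 = 3789 m³.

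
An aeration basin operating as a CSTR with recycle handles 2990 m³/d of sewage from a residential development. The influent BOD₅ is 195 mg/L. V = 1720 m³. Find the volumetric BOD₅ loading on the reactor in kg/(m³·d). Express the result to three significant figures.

L_v ≈ 0.339 kg BOD₅/(m³·d)

L_v = Q S₀ / V = 2990 × 195 × 10⁻³ / 1720 = 0.3390 kg/(m³·d).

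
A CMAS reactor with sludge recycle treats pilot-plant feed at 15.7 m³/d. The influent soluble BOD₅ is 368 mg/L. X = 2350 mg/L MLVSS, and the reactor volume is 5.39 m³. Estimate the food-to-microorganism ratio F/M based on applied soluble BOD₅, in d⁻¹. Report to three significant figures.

Food-to-microorganism ratio F/M = Q S₀ / (V X) = 15.7 × 368 / (5.390 × 2350) = 0.4561 d⁻¹.

F/M ≈ 0.456 d⁻¹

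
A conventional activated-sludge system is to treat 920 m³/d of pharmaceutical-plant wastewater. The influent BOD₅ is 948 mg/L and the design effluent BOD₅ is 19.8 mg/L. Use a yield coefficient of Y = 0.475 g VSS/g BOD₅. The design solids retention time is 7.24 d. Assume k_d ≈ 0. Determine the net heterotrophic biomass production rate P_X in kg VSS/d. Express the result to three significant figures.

P_X ≈ 406 kg VSS/d

Since k_d ≈ 0, Y_obs = Y = 0.475 g VSS/g BOD₅.
Mass of BOD₅ removed per day: Q(S₀ − S) = 920 × 928.2 g/m³ = 853.9 kg/d.
P_X = Y_obs · Q(S₀ − S) = 0.4750 × 853.9 = 405.6 kg VSS/d.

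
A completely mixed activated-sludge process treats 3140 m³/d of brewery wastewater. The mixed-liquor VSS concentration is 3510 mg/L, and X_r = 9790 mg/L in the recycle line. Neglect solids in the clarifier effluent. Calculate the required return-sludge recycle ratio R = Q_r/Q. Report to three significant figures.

Mass balance around the secondary clarifier (neglecting effluent solids): R = X / (X_r − X) = 3510 / (9790 − 3510) = 0.5589.

R ≈ 0.559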